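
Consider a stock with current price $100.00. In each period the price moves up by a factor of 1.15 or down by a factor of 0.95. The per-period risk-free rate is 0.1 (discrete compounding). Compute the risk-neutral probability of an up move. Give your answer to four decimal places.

Risk-neutral probability p = (1 + 0.1 − 0.95)/(1.15 − 0.95) = 0.1500/0.2000 = 0.7500

p = 0.7500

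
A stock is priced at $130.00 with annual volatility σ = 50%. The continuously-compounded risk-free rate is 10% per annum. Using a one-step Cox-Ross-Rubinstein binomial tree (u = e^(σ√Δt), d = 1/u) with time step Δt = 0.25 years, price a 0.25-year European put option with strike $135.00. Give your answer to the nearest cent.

CRR parameters: u = e^(σ√Δt) = e^(0.5·√0.25) = 1.2840, d = 1/u = 0.7788
Per-period rate: rΔt = 0.1·0.25 = 0.025, so R = e^0.025 = 1.0253
Risk-neutral probability p = (e^0.025 − 0.7788)/(1.2840 − 0.7788) = 0.2465/0.5052 = 0.4879
Terminal stock prices: S_u = 166.9, S_d = 101.2
Terminal payoffs (K − S): max(-31.92, 0) = 0, max(33.76, 0) = 33.76
Node 0 (S = 130): V_0 = e^(−0.025)·[0.4879·0.0000 + 0.5121·33.7559] = 16.8586

$16.86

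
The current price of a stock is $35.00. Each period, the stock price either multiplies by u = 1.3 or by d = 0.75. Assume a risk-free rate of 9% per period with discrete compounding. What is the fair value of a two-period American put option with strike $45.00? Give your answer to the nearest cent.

Risk-neutral probability p = (1 + 0.09 − 0.75)/(1.3 − 0.75) = 0.3400/0.5500 = 0.6182
Terminal stock prices: S_uu = 59.15, S_ud = 34.12, S_dd = 19.69
Terminal payoffs (K − S): max(-14.15, 0) = 0, max(10.88, 0) = 10.88, max(25.31, 0) = 25.31
Node u (S = 45.5): continuation = 1/1.09·[0.6182·0.0000 + 0.3818·10.8750] = 3.8094; exercise value = 0.0000 ≤ continuation, so V_u = 3.8094
Node d (S = 26.25): continuation = 1/1.09·[0.6182·10.8750 + 0.3818·25.3125] = 15.0344; exercise value = 18.7500 > continuation, so V_d = 18.7500 (exercise)
Node 0 (S = 35): continuation = 1/1.09·[0.6182·3.8094 + 0.3818·18.7500] = 8.7284; exercise value = 10.0000 > continuation, so V_0 = 10.0000 (exercise)

$10.00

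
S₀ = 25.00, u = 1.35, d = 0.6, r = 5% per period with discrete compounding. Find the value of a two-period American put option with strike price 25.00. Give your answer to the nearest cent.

Risk-neutral probability p = (1 + 0.05 − 0.6)/(1.35 − 0.6) = 0.4500/0.7500 = 0.6000
Terminal stock prices: S_uu = 45.56, S_ud = 20.25, S_dd = 9
Terminal payoffs (K − S): max(-20.56, 0) = 0, max(4.75, 0) = 4.75, max(16, 0) = 16
Node u (S = 33.75): continuation = 1/1.05·[0.6000·0.0000 + 0.4000·4.7500] = 1.8095; exercise value = 0.0000 ≤ continuation, so V_u = 1.8095
Node d (S = 15): continuation = 1/1.05·[0.6000·4.7500 + 0.4000·16.0000] = 8.8095; exercise value = 10.0000 > continuation, so V_d = 10.0000 (exercise)
Node 0 (S = 25): continuation = 1/1.05·[0.6000·1.8095 + 0.4000·10.0000] = 4.8435; exercise value = 0.0000 ≤ continuation, so V_0 = 4.8435

4.84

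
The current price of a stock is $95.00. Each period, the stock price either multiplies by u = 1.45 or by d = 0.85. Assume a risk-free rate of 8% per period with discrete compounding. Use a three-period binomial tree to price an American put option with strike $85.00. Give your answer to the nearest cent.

$5.33

Risk-neutral probability p = (1 + 0.08 − 0.85)/(1.45 − 0.85) = 0.2300/0.6000 = 0.3833
Terminal stock prices: S_uuu = 289.6, S_uud = 169.8, S_udd = 99.52, S_ddd = 58.34
Terminal payoffs (K − S): max(-204.6, 0) = 0, max(-84.78, 0) = 0, max(-14.52, 0) = 0, max(26.66, 0) = 26.66
Node uu (S = 199.7): continuation = 1/1.08·[0.3833·0.0000 + 0.6167·0.0000] = 0.0000; exercise value = 0.0000 ≤ continuation, so V_uu = 0.0000
Node ud (S = 117.1): continuation = 1/1.08·[0.3833·0.0000 + 0.6167·0.0000] = 0.0000; exercise value = 0.0000 ≤ continuation, so V_ud = 0.0000
Node dd (S = 68.64): continuation = 1/1.08·[0.3833·0.0000 + 0.6167·26.6581] = 15.2215; exercise value = 16.3625 > continuation, so V_dd = 16.3625 (exercise)
Node u (S = 137.8): continuation = 1/1.08·[0.3833·0.0000 + 0.6167·0.0000] = 0.0000; exercise value = 0.0000 ≤ continuation, so V_u = 0.0000
Node d (S = 80.75): continuation = 1/1.08·[0.3833·0.0000 + 0.6167·16.3625] = 9.3428; exercise value = 4.2500 ≤ continuation, so V_d = 9.3428
Node 0 (S = 95): continuation = 1/1.08·[0.3833·0.0000 + 0.6167·9.3428] = 5.3346; exercise value = 0.0000 ≤ continuation, so V_0 = 5.3346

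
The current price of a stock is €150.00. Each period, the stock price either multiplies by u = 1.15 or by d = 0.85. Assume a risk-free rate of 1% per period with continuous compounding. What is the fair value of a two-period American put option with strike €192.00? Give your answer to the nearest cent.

€42.00

Risk-neutral probability p = (e^0.01 − 0.85)/(1.15 − 0.85) = 0.1601/0.3000 = 0.5335
Terminal stock prices: S_uu = 198.4, S_ud = 146.6, S_dd = 108.4
Terminal payoffs (K − S): max(-6.375, 0) = 0, max(45.38, 0) = 45.38, max(83.63, 0) = 83.63
Node u (S = 172.5): continuation = e^(−0.01)·[0.5335·0.0000 + 0.4665·45.3750] = 20.9568; exercise value = 19.5000 ≤ continuation, so V_u = 20.9568
Node d (S = 127.5): continuation = e^(−0.01)·[0.5335·45.3750 + 0.4665·83.6250] = 62.5896; exercise value = 64.5000 > continuation, so V_d = 64.5000 (exercise)
Node 0 (S = 150): continuation = e^(−0.01)·[0.5335·20.9568 + 0.4665·64.5000] = 40.8590; exercise value = 42.0000 > continuation, so V_0 = 42.0000 (exercise)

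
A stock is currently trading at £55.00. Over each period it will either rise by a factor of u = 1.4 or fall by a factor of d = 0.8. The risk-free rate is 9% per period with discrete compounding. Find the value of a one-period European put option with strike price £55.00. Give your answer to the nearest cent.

£5.21

Risk-neutral probability p = (1 + 0.09 − 0.8)/(1.4 − 0.8) = 0.2900/0.6000 = 0.4833
Terminal stock prices: S_u = 77, S_d = 44
Terminal payoffs (K − S): max(-22, 0) = 0, max(11, 0) = 11
Node 0 (S = 55): V_0 = 1/1.09·[0.4833·0.0000 + 0.5167·11.0000] = 5.2141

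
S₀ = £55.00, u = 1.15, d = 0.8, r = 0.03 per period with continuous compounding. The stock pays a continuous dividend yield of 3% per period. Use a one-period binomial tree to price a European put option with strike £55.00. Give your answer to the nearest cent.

£4.57

Per-period risk-free factor R = e^0.03 = 1.0305; dividend-adjusted growth = e^(0.03−0.03) = 1.0000.
Risk-neutral probability p = (1.0000 − 0.8)/(1.15 − 0.8) = 0.2000/0.3500 = 0.5714
Terminal stock prices: S_u = 63.25, S_d = 44
Terminal payoffs (K − S): max(-8.25, 0) = 0, max(11, 0) = 11
Node 0 (S = 55): V_0 = e^(−0.03)·[0.5714·0.0000 + 0.4286·11.0000] = 4.5750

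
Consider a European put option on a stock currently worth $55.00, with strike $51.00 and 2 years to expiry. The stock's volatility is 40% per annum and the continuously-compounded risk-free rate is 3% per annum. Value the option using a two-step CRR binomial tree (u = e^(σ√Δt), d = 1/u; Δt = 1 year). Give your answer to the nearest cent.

CRR parameters: u = e^(σ√Δt) = e^(0.4·√1) = 1.4918, d = 1/u = 0.6703
Per-period rate: rΔt = 0.03·1 = 0.03, so R = e^0.03 = 1.0305
Risk-neutral probability p = (e^0.03 − 0.6703)/(1.4918 − 0.6703) = 0.3601/0.8215 = 0.4384
Terminal stock prices: S_uu = 122.4, S_ud = 55, S_dd = 24.71
Terminal payoffs (K − S): max(-71.4, 0) = 0, max(-4, 0) = 0, max(26.29, 0) = 26.29
Node u (S = 82.05): V_u = e^(−0.03)·[0.4384·0.0000 + 0.5616·0.0000] = 0.0000
Node d (S = 36.87): V_d = e^(−0.03)·[0.4384·0.0000 + 0.5616·26.2869] = 14.3268
Node 0 (S = 55): V_0 = e^(−0.03)·[0.4384·0.0000 + 0.5616·14.3268] = 7.8084

$7.81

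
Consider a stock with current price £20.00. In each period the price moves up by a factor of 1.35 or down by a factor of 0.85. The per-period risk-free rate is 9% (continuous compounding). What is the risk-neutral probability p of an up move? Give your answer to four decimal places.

Risk-neutral probability p = (e^0.09 − 0.85)/(1.35 − 0.85) = 0.2442/0.5000 = 0.4883

p = 0.4883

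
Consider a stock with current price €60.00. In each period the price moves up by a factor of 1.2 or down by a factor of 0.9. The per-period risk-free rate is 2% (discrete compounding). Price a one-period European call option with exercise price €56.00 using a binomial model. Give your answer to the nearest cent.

Risk-neutral probability p = (1 + 0.02 − 0.9)/(1.2 − 0.9) = 0.1200/0.3000 = 0.4000
Terminal stock prices: S_u = 72, S_d = 54
Terminal payoffs (S − K): max(16, 0) = 16, max(-2, 0) = 0
Node 0 (S = 60): V_0 = 1/1.02·[0.4000·16.0000 + 0.6000·0.0000] = 6.2745

€6.27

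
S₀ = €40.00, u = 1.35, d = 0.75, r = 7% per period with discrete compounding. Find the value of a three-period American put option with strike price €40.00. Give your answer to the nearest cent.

€5.27

Risk-neutral probability p = (1 + 0.07 − 0.75)/(1.35 − 0.75) = 0.3200/0.6000 = 0.5333
Terminal stock prices: S_uuu = 98.42, S_uud = 54.68, S_udd = 30.38, S_ddd = 16.88
Terminal payoffs (K − S): max(-58.42, 0) = 0, max(-14.68, 0) = 0, max(9.625, 0) = 9.625, max(23.12, 0) = 23.12
Node uu (S = 72.9): continuation = 1/1.07·[0.5333·0.0000 + 0.4667·0.0000] = 0.0000; exercise value = 0.0000 ≤ continuation, so V_uu = 0.0000
Node ud (S = 40.5): continuation = 1/1.07·[0.5333·0.0000 + 0.4667·9.6250] = 4.1978; exercise value = 0.0000 ≤ continuation, so V_ud = 4.1978
Node dd (S = 22.5): continuation = 1/1.07·[0.5333·9.6250 + 0.4667·23.1250] = 14.8832; exercise value = 17.5000 > continuation, so V_dd = 17.5000 (exercise)
Node u (S = 54): continuation = 1/1.07·[0.5333·0.0000 + 0.4667·4.1978] = 1.8308; exercise value = 0.0000 ≤ continuation, so V_u = 1.8308
Node d (S = 30): continuation = 1/1.07·[0.5333·4.1978 + 0.4667·17.5000] = 9.7248; exercise value = 10.0000 > continuation, so V_d = 10.0000 (exercise)
Node 0 (S = 40): continuation = 1/1.07·[0.5333·1.8308 + 0.4667·10.0000] = 5.2739; exercise value = 0.0000 ≤ continuation, so V_0 = 5.2739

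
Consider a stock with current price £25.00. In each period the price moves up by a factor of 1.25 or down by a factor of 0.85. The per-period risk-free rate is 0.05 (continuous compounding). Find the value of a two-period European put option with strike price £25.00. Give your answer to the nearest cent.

£1.55

Risk-neutral probability p = (e^0.05 − 0.85)/(1.25 − 0.85) = 0.2013/0.4000 = 0.5032
Terminal stock prices: S_uu = 39.06, S_ud = 26.56, S_dd = 18.06
Terminal payoffs (K − S): max(-14.06, 0) = 0, max(-1.562, 0) = 0, max(6.938, 0) = 6.938
Node u (S = 31.25): V_u = e^(−0.05)·[0.5032·0.0000 + 0.4968·0.0000] = 0.0000
Node d (S = 21.25): V_d = e^(−0.05)·[0.5032·0.0000 + 0.4968·6.9375] = 3.2786
Node 0 (S = 25): V_0 = e^(−0.05)·[0.5032·0.0000 + 0.4968·3.2786] = 1.5494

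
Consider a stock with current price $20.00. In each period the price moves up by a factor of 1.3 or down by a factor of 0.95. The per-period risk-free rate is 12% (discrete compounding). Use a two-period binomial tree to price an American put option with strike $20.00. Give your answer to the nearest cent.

$0.46

Risk-neutral probability p = (1 + 0.12 − 0.95)/(1.3 − 0.95) = 0.1700/0.3500 = 0.4857
Terminal stock prices: S_uu = 33.8, S_ud = 24.7, S_dd = 18.05
Terminal payoffs (K − S): max(-13.8, 0) = 0, max(-4.7, 0) = 0, max(1.95, 0) = 1.95
Node u (S = 26): continuation = 1/1.12·[0.4857·0.0000 + 0.5143·0.0000] = 0.0000; exercise value = 0.0000 ≤ continuation, so V_u = 0.0000
Node d (S = 19): continuation = 1/1.12·[0.4857·0.0000 + 0.5143·1.9500] = 0.8954; exercise value = 1.0000 > continuation, so V_d = 1.0000 (exercise)
Node 0 (S = 20): continuation = 1/1.12·[0.4857·0.0000 + 0.5143·1.0000] = 0.4592; exercise value = 0.0000 ≤ continuation, so V_0 = 0.4592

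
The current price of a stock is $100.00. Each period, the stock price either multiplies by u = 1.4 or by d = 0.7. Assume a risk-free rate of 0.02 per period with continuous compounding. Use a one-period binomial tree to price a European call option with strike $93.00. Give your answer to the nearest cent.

$21.07

Risk-neutral probability p = (e^0.02 − 0.7)/(1.4 − 0.7) = 0.3202/0.7000 = 0.4574
Terminal stock prices: S_u = 140, S_d = 70
Terminal payoffs (S − K): max(47, 0) = 47, max(-23, 0) = 0
Node 0 (S = 100): V_0 = e^(−0.02)·[0.4574·47.0000 + 0.5426·0.0000] = 21.0735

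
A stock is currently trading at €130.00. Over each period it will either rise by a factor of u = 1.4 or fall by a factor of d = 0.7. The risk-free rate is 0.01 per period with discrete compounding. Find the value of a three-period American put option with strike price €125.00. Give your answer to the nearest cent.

Risk-neutral probability p = (1 + 0.01 − 0.7)/(1.4 − 0.7) = 0.3100/0.7000 = 0.4429
Terminal stock prices: S_uuu = 356.7, S_uud = 178.4, S_udd = 89.18, S_ddd = 44.59
Terminal payoffs (K − S): max(-231.7, 0) = 0, max(-53.36, 0) = 0, max(35.82, 0) = 35.82, max(80.41, 0) = 80.41
Node uu (S = 254.8): continuation = 1/1.01·[0.4429·0.0000 + 0.5571·0.0000] = 0.0000; exercise value = 0.0000 ≤ continuation, so V_uu = 0.0000
Node ud (S = 127.4): continuation = 1/1.01·[0.4429·0.0000 + 0.5571·35.8200] = 19.7593; exercise value = 0.0000 ≤ continuation, so V_ud = 19.7593
Node dd (S = 63.7): continuation = 1/1.01·[0.4429·35.8200 + 0.5571·80.4100] = 60.0624; exercise value = 61.3000 > continuation, so V_dd = 61.3000 (exercise)
Node u (S = 182): continuation = 1/1.01·[0.4429·0.0000 + 0.5571·19.7593] = 10.8997; exercise value = 0.0000 ≤ continuation, so V_u = 10.8997
Node d (S = 91): continuation = 1/1.01·[0.4429·19.7593 + 0.5571·61.3000] = 42.4786; exercise value = 34.0000 ≤ continuation, so V_d = 42.4786
Node 0 (S = 130): continuation = 1/1.01·[0.4429·10.8997 + 0.5571·42.4786] = 28.2116; exercise value = 0.0000 ≤ continuation, so V_0 = 28.2116

€28.21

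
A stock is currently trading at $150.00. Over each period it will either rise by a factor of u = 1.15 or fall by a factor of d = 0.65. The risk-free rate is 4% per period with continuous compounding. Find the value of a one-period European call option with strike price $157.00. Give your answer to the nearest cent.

Risk-neutral probability p = (e^0.04 − 0.65)/(1.15 − 0.65) = 0.3908/0.5000 = 0.7816
Terminal stock prices: S_u = 172.5, S_d = 97.5
Terminal payoffs (S − K): max(15.5, 0) = 15.5, max(-59.5, 0) = 0
Node 0 (S = 150): V_0 = e^(−0.04)·[0.7816·15.5000 + 0.2184·0.0000] = 11.6401

$11.64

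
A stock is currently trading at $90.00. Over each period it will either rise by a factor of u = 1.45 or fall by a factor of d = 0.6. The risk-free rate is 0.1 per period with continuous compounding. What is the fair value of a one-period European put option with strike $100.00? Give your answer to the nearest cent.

Risk-neutral probability p = (e^0.1 − 0.6)/(1.45 − 0.6) = 0.5052/0.8500 = 0.5943
Terminal stock prices: S_u = 130.5, S_d = 54
Terminal payoffs (K − S): max(-30.5, 0) = 0, max(46, 0) = 46
Node 0 (S = 90): V_0 = e^(−0.1)·[0.5943·0.0000 + 0.4057·46.0000] = 16.8855

$16.89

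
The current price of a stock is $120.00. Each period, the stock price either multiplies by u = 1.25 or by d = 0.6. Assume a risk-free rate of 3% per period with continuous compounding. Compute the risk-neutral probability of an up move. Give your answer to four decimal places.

Risk-neutral probability p = (e^0.03 − 0.6)/(1.25 − 0.6) = 0.4305/0.6500 = 0.6622

p = 0.6622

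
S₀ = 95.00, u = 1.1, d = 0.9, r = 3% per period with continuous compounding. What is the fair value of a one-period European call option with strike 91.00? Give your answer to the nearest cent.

8.55

Risk-neutral probability p = (e^0.03 − 0.9)/(1.1 − 0.9) = 0.1305/0.2000 = 0.6523
Terminal stock prices: S_u = 104.5, S_d = 85.5
Terminal payoffs (S − K): max(13.5, 0) = 13.5, max(-5.5, 0) = 0
Node 0 (S = 95): V_0 = e^(−0.03)·[0.6523·13.5000 + 0.3477·0.0000] = 8.5454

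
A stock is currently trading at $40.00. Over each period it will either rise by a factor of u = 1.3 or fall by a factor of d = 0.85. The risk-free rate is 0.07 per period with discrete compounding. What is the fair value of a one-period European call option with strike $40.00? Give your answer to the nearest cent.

Risk-neutral probability p = (1 + 0.07 − 0.85)/(1.3 − 0.85) = 0.2200/0.4500 = 0.4889
Terminal stock prices: S_u = 52, S_d = 34
Terminal payoffs (S − K): max(12, 0) = 12, max(-6, 0) = 0
Node 0 (S = 40): V_0 = 1/1.07·[0.4889·12.0000 + 0.5111·0.0000] = 5.4829

$5.48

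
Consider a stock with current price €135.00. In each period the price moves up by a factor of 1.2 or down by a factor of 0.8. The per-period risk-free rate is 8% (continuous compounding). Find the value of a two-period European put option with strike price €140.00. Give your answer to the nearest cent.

Risk-neutral probability p = (e^0.08 − 0.8)/(1.2 − 0.8) = 0.2833/0.4000 = 0.7082
Terminal stock prices: S_uu = 194.4, S_ud = 129.6, S_dd = 86.4
Terminal payoffs (K − S): max(-54.4, 0) = 0, max(10.4, 0) = 10.4, max(53.6, 0) = 53.6
Node u (S = 162): V_u = e^(−0.08)·[0.7082·0.0000 + 0.2918·10.4000] = 2.8012
Node d (S = 108): V_d = e^(−0.08)·[0.7082·10.4000 + 0.2918·53.6000] = 21.2363
Node 0 (S = 135): V_0 = e^(−0.08)·[0.7082·2.8012 + 0.2918·21.2363] = 7.5513

€7.55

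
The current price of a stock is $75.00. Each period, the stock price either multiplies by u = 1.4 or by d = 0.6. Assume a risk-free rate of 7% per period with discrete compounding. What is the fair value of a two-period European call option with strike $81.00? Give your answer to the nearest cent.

$19.90

Risk-neutral probability p = (1 + 0.07 − 0.6)/(1.4 − 0.6) = 0.4700/0.8000 = 0.5875
Terminal stock prices: S_uu = 147, S_ud = 63, S_dd = 27
Terminal payoffs (S − K): max(66, 0) = 66, max(-18, 0) = 0, max(-54, 0) = 0
Node u (S = 105): V_u = 1/1.07·[0.5875·66.0000 + 0.4125·0.0000] = 36.2383
Node d (S = 45): V_d = 1/1.07·[0.5875·0.0000 + 0.4125·0.0000] = 0.0000
Node 0 (S = 75): V_0 = 1/1.07·[0.5875·36.2383 + 0.4125·0.0000] = 19.8972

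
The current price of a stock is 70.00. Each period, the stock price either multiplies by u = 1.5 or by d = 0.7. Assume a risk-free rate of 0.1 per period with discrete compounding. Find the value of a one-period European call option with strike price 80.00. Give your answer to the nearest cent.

Risk-neutral probability p = (1 + 0.1 − 0.7)/(1.5 − 0.7) = 0.4000/0.8000 = 0.5000
Terminal stock prices: S_u = 105, S_d = 49
Terminal payoffs (S − K): max(25, 0) = 25, max(-31, 0) = 0
Node 0 (S = 70): V_0 = 1/1.1·[0.5000·25.0000 + 0.5000·0.0000] = 11.3636

11.36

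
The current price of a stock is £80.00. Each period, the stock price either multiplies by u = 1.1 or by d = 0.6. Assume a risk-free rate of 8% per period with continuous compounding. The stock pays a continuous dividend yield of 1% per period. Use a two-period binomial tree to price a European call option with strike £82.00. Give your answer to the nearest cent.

Per-period risk-free factor R = e^0.08 = 1.0833; dividend-adjusted growth = e^(0.08−0.01) = 1.0725.
Risk-neutral probability p = (1.0725 − 0.6)/(1.1 − 0.6) = 0.4725/0.5000 = 0.9450
Terminal stock prices: S_uu = 96.8, S_ud = 52.8, S_dd = 28.8
Terminal payoffs (S − K): max(14.8, 0) = 14.8, max(-29.2, 0) = 0, max(-53.2, 0) = 0
Node u (S = 88): V_u = e^(−0.08)·[0.9450·14.8000 + 0.0550·0.0000] = 12.9109
Node d (S = 48): V_d = e^(−0.08)·[0.9450·0.0000 + 0.0550·0.0000] = 0.0000
Node 0 (S = 80): V_0 = e^(−0.08)·[0.9450·12.9109 + 0.0550·0.0000] = 11.2630

£11.26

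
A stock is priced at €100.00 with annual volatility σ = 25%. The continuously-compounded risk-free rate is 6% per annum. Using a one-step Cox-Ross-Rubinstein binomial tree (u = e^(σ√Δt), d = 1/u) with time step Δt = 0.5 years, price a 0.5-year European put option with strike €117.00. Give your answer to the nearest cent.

CRR parameters: u = e^(σ√Δt) = e^(0.25·√0.5) = 1.1934, d = 1/u = 0.8380
Per-period rate: rΔt = 0.06·0.5 = 0.03, so R = e^0.03 = 1.0305
Risk-neutral probability p = (e^0.03 − 0.8380)/(1.1934 − 0.8380) = 0.1925/0.3554 = 0.5416
Terminal stock prices: S_u = 119.3, S_d = 83.8
Terminal payoffs (K − S): max(-2.336, 0) = 0, max(33.2, 0) = 33.2
Node 0 (S = 100): V_0 = e^(−0.03)·[0.5416·0.0000 + 0.4584·33.2033] = 14.7702

€14.77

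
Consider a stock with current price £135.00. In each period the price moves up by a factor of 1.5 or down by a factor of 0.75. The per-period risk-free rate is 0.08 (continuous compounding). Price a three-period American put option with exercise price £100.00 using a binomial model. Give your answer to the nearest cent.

£6.33

Risk-neutral probability p = (e^0.08 − 0.75)/(1.5 − 0.75) = 0.3333/0.7500 = 0.4444
Terminal stock prices: S_uuu = 455.6, S_uud = 227.8, S_udd = 113.9, S_ddd = 56.95
Terminal payoffs (K − S): max(-355.6, 0) = 0, max(-127.8, 0) = 0, max(-13.91, 0) = 0, max(43.05, 0) = 43.05
Node uu (S = 303.8): continuation = e^(−0.08)·[0.4444·0.0000 + 0.5556·0.0000] = 0.0000; exercise value = 0.0000 ≤ continuation, so V_uu = 0.0000
Node ud (S = 151.9): continuation = e^(−0.08)·[0.4444·0.0000 + 0.5556·0.0000] = 0.0000; exercise value = 0.0000 ≤ continuation, so V_ud = 0.0000
Node dd (S = 75.94): continuation = e^(−0.08)·[0.4444·0.0000 + 0.5556·43.0469] = 22.0787; exercise value = 24.0625 > continuation, so V_dd = 24.0625 (exercise)
Node u (S = 202.5): continuation = e^(−0.08)·[0.4444·0.0000 + 0.5556·0.0000] = 0.0000; exercise value = 0.0000 ≤ continuation, so V_u = 0.0000
Node d (S = 101.2): continuation = e^(−0.08)·[0.4444·0.0000 + 0.5556·24.0625] = 12.3416; exercise value = 0.0000 ≤ continuation, so V_d = 12.3416
Node 0 (S = 135): continuation = e^(−0.08)·[0.4444·0.0000 + 0.5556·12.3416] = 6.3300; exercise value = 0.0000 ≤ continuation, so V_0 = 6.3300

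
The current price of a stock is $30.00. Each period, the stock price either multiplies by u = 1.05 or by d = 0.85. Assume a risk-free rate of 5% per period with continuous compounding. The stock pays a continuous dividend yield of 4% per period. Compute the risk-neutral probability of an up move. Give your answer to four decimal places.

Per-period risk-free factor R = e^0.05 = 1.0513; dividend-adjusted growth = e^(0.05−0.04) = 1.0101.
Risk-neutral probability p = (1.0101 − 0.85)/(1.05 − 0.85) = 0.1601/0.2000 = 0.8003

p = 0.8003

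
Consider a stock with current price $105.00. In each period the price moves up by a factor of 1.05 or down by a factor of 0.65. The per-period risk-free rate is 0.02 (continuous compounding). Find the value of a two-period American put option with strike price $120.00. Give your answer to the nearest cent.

$15.00

Risk-neutral probability p = (e^0.02 − 0.65)/(1.05 − 0.65) = 0.3702/0.4000 = 0.9255
Terminal stock prices: S_uu = 115.8, S_ud = 71.66, S_dd = 44.36
Terminal payoffs (K − S): max(4.237, 0) = 4.237, max(48.34, 0) = 48.34, max(75.64, 0) = 75.64
Node u (S = 110.2): continuation = e^(−0.02)·[0.9255·4.2375 + 0.0745·48.3375] = 7.3738; exercise value = 9.7500 > continuation, so V_u = 9.7500 (exercise)
Node d (S = 68.25): continuation = e^(−0.02)·[0.9255·48.3375 + 0.0745·75.6375] = 49.3738; exercise value = 51.7500 > continuation, so V_d = 51.7500 (exercise)
Node 0 (S = 105): continuation = e^(−0.02)·[0.9255·9.7500 + 0.0745·51.7500] = 12.6238; exercise value = 15.0000 > continuation, so V_0 = 15.0000 (exercise)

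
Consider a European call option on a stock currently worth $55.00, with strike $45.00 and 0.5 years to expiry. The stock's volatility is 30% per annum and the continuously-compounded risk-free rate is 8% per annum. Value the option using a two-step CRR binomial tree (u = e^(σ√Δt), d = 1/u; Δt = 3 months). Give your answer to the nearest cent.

$12.67

CRR parameters: u = e^(σ√Δt) = e^(0.3·√0.25) = 1.1618, d = 1/u = 0.8607
Per-period rate: rΔt = 0.08·0.25 = 0.02, so R = e^0.02 = 1.0202
Risk-neutral probability p = (e^0.02 − 0.8607)/(1.1618 − 0.8607) = 0.1595/0.3011 = 0.5297
Terminal stock prices: S_uu = 74.24, S_ud = 55, S_dd = 40.75
Terminal payoffs (S − K): max(29.24, 0) = 29.24, max(10, 0) = 10, max(-4.255, 0) = 0
Node u (S = 63.9): V_u = e^(−0.02)·[0.5297·29.2422 + 0.4703·10.0000] = 19.7919
Node d (S = 47.34): V_d = e^(−0.02)·[0.5297·10.0000 + 0.4703·0.0000] = 5.1917
Node 0 (S = 55): V_0 = e^(−0.02)·[0.5297·19.7919 + 0.4703·5.1917] = 12.6689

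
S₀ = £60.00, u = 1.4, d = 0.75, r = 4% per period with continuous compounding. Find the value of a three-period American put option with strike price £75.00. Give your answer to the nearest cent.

£19.29

Risk-neutral probability p = (e^0.04 − 0.75)/(1.4 − 0.75) = 0.2908/0.6500 = 0.4474
Terminal stock prices: S_uuu = 164.6, S_uud = 88.2, S_udd = 47.25, S_ddd = 25.31
Terminal payoffs (K − S): max(-89.64, 0) = 0, max(-13.2, 0) = 0, max(27.75, 0) = 27.75, max(49.69, 0) = 49.69
Node uu (S = 117.6): continuation = e^(−0.04)·[0.4474·0.0000 + 0.5526·0.0000] = 0.0000; exercise value = 0.0000 ≤ continuation, so V_uu = 0.0000
Node ud (S = 63): continuation = e^(−0.04)·[0.4474·0.0000 + 0.5526·27.7500] = 14.7333; exercise value = 12.0000 ≤ continuation, so V_ud = 14.7333
Node dd (S = 33.75): continuation = e^(−0.04)·[0.4474·27.7500 + 0.5526·49.6875] = 38.3092; exercise value = 41.2500 > continuation, so V_dd = 41.2500 (exercise)
Node u (S = 84): continuation = e^(−0.04)·[0.4474·0.0000 + 0.5526·14.7333] = 7.8224; exercise value = 0.0000 ≤ continuation, so V_u = 7.8224
Node d (S = 45): continuation = e^(−0.04)·[0.4474·14.7333 + 0.5526·41.2500] = 28.2342; exercise value = 30.0000 > continuation, so V_d = 30.0000 (exercise)
Node 0 (S = 60): continuation = e^(−0.04)·[0.4474·7.8224 + 0.5526·30.0000] = 19.2905; exercise value = 15.0000 ≤ continuation, so V_0 = 19.2905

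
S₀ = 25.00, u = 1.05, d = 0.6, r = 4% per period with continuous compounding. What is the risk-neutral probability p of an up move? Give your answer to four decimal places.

Risk-neutral probability p = (e^0.04 − 0.6)/(1.05 − 0.6) = 0.4408/0.4500 = 0.9796

p = 0.9796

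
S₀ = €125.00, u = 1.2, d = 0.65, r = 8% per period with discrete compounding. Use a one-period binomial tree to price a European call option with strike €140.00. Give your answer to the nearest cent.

€7.24

Risk-neutral probability p = (1 + 0.08 − 0.65)/(1.2 − 0.65) = 0.4300/0.5500 = 0.7818
Terminal stock prices: S_u = 150, S_d = 81.25
Terminal payoffs (S − K): max(10, 0) = 10, max(-58.75, 0) = 0
Node 0 (S = 125): V_0 = 1/1.08·[0.7818·10.0000 + 0.2182·0.0000] = 7.2391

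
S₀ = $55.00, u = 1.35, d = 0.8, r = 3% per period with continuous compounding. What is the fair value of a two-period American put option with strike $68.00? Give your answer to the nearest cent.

$15.50

Risk-neutral probability p = (e^0.03 − 0.8)/(1.35 − 0.8) = 0.2305/0.5500 = 0.4190
Terminal stock prices: S_uu = 100.2, S_ud = 59.4, S_dd = 35.2
Terminal payoffs (K − S): max(-32.24, 0) = 0, max(8.6, 0) = 8.6, max(32.8, 0) = 32.8
Node u (S = 74.25): continuation = e^(−0.03)·[0.4190·0.0000 + 0.5810·8.6000] = 4.8489; exercise value = 0.0000 ≤ continuation, so V_u = 4.8489
Node d (S = 44): continuation = e^(−0.03)·[0.4190·8.6000 + 0.5810·32.8000] = 21.9903; exercise value = 24.0000 > continuation, so V_d = 24.0000 (exercise)
Node 0 (S = 55): continuation = e^(−0.03)·[0.4190·4.8489 + 0.5810·24.0000] = 15.5034; exercise value = 13.0000 ≤ continuation, so V_0 = 15.5034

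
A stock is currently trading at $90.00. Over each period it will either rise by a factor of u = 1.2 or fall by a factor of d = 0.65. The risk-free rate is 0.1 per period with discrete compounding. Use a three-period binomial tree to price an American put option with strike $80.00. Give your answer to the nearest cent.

$4.76

Risk-neutral probability p = (1 + 0.1 − 0.65)/(1.2 − 0.65) = 0.4500/0.5500 = 0.8182
Terminal stock prices: S_uuu = 155.5, S_uud = 84.24, S_udd = 45.63, S_ddd = 24.72
Terminal payoffs (K − S): max(-75.52, 0) = 0, max(-4.24, 0) = 0, max(34.37, 0) = 34.37, max(55.28, 0) = 55.28
Node uu (S = 129.6): continuation = 1/1.1·[0.8182·0.0000 + 0.1818·0.0000] = 0.0000; exercise value = 0.0000 ≤ continuation, so V_uu = 0.0000
Node ud (S = 70.2): continuation = 1/1.1·[0.8182·0.0000 + 0.1818·34.3700] = 5.6810; exercise value = 9.8000 > continuation, so V_ud = 9.8000 (exercise)
Node dd (S = 38.03): continuation = 1/1.1·[0.8182·34.3700 + 0.1818·55.2837] = 34.7023; exercise value = 41.9750 > continuation, so V_dd = 41.9750 (exercise)
Node u (S = 108): continuation = 1/1.1·[0.8182·0.0000 + 0.1818·9.8000] = 1.6198; exercise value = 0.0000 ≤ continuation, so V_u = 1.6198
Node d (S = 58.5): continuation = 1/1.1·[0.8182·9.8000 + 0.1818·41.9750] = 14.2273; exercise value = 21.5000 > continuation, so V_d = 21.5000 (exercise)
Node 0 (S = 90): continuation = 1/1.1·[0.8182·1.6198 + 0.1818·21.5000] = 4.7586; exercise value = 0.0000 ≤ continuation, so V_0 = 4.7586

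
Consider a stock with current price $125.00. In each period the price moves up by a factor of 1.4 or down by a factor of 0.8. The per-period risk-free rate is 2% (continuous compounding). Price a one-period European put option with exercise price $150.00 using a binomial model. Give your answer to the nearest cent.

Risk-neutral probability p = (e^0.02 − 0.8)/(1.4 − 0.8) = 0.2202/0.6000 = 0.3670
Terminal stock prices: S_u = 175, S_d = 100
Terminal payoffs (K − S): max(-25, 0) = 0, max(50, 0) = 50
Node 0 (S = 125): V_0 = e^(−0.02)·[0.3670·0.0000 + 0.6330·50.0000] = 31.0232

$31.02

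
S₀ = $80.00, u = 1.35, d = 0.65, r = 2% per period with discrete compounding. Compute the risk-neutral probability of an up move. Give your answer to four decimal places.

Risk-neutral probability p = (1 + 0.02 − 0.65)/(1.35 − 0.65) = 0.3700/0.7000 = 0.5286

p = 0.5286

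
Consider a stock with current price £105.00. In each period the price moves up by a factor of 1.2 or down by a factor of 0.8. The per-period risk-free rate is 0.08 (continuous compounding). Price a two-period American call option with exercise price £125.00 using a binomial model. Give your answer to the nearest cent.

Risk-neutral probability p = (e^0.08 − 0.8)/(1.2 − 0.8) = 0.2833/0.4000 = 0.7082
Terminal stock prices: S_uu = 151.2, S_ud = 100.8, S_dd = 67.2
Terminal payoffs (S − K): max(26.2, 0) = 26.2, max(-24.2, 0) = 0, max(-57.8, 0) = 0
Node u (S = 126): continuation = e^(−0.08)·[0.7082·26.2000 + 0.2918·0.0000] = 17.1287; exercise value = 1.0000 ≤ continuation, so V_u = 17.1287
Node d (S = 84): continuation = e^(−0.08)·[0.7082·0.0000 + 0.2918·0.0000] = 0.0000; exercise value = 0.0000 ≤ continuation, so V_d = 0.0000
Node 0 (S = 105): continuation = e^(−0.08)·[0.7082·17.1287 + 0.2918·0.0000] = 11.1982; exercise value = 0.0000 ≤ continuation, so V_0 = 11.1982

£11.20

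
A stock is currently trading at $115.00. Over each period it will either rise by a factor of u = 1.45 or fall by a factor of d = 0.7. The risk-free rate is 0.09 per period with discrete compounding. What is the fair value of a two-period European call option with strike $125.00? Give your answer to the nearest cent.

$26.58

Risk-neutral probability p = (1 + 0.09 − 0.7)/(1.45 − 0.7) = 0.3900/0.7500 = 0.5200
Terminal stock prices: S_uu = 241.8, S_ud = 116.7, S_dd = 56.35
Terminal payoffs (S − K): max(116.8, 0) = 116.8, max(-8.275, 0) = 0, max(-68.65, 0) = 0
Node u (S = 166.8): V_u = 1/1.09·[0.5200·116.7875 + 0.4800·0.0000] = 55.7151
Node d (S = 80.5): V_d = 1/1.09·[0.5200·0.0000 + 0.4800·0.0000] = 0.0000
Node 0 (S = 115): V_0 = 1/1.09·[0.5200·55.7151 + 0.4800·0.0000] = 26.5797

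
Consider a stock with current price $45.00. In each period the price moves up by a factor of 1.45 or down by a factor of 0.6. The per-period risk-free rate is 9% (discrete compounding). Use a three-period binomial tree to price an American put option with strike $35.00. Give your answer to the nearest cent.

$4.68

Risk-neutral probability p = (1 + 0.09 − 0.6)/(1.45 − 0.6) = 0.4900/0.8500 = 0.5765
Terminal stock prices: S_uuu = 137.2, S_uud = 56.77, S_udd = 23.49, S_ddd = 9.72
Terminal payoffs (K − S): max(-102.2, 0) = 0, max(-21.77, 0) = 0, max(11.51, 0) = 11.51, max(25.28, 0) = 25.28
Node uu (S = 94.61): continuation = 1/1.09·[0.5765·0.0000 + 0.4235·0.0000] = 0.0000; exercise value = 0.0000 ≤ continuation, so V_uu = 0.0000
Node ud (S = 39.15): continuation = 1/1.09·[0.5765·0.0000 + 0.4235·11.5100] = 4.4723; exercise value = 0.0000 ≤ continuation, so V_ud = 4.4723
Node dd (S = 16.2): continuation = 1/1.09·[0.5765·11.5100 + 0.4235·25.2800] = 15.9101; exercise value = 18.8000 > continuation, so V_dd = 18.8000 (exercise)
Node u (S = 65.25): continuation = 1/1.09·[0.5765·0.0000 + 0.4235·4.4723] = 1.7378; exercise value = 0.0000 ≤ continuation, so V_u = 1.7378
Node d (S = 27): continuation = 1/1.09·[0.5765·4.4723 + 0.4235·18.8000] = 9.6702; exercise value = 8.0000 ≤ continuation, so V_d = 9.6702
Node 0 (S = 45): continuation = 1/1.09·[0.5765·1.7378 + 0.4235·9.6702] = 4.6765; exercise value = 0.0000 ≤ continuation, so V_0 = 4.6765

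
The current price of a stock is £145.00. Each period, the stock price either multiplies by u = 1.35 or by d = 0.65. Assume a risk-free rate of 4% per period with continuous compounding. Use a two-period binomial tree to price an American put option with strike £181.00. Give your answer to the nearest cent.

£49.05

Risk-neutral probability p = (e^0.04 − 0.65)/(1.35 − 0.65) = 0.3908/0.7000 = 0.5583
Terminal stock prices: S_uu = 264.3, S_ud = 127.2, S_dd = 61.26
Terminal payoffs (K − S): max(-83.26, 0) = 0, max(53.76, 0) = 53.76, max(119.7, 0) = 119.7
Node u (S = 195.8): continuation = e^(−0.04)·[0.5583·0.0000 + 0.4417·53.7625] = 22.8157; exercise value = 0.0000 ≤ continuation, so V_u = 22.8157
Node d (S = 94.25): continuation = e^(−0.04)·[0.5583·53.7625 + 0.4417·119.7375] = 79.6529; exercise value = 86.7500 > continuation, so V_d = 86.7500 (exercise)
Node 0 (S = 145): continuation = e^(−0.04)·[0.5583·22.8157 + 0.4417·86.7500] = 49.0535; exercise value = 36.0000 ≤ continuation, so V_0 = 49.0535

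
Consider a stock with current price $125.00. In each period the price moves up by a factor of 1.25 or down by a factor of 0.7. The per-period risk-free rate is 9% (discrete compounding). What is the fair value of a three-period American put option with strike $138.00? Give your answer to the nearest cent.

$18.59

Risk-neutral probability p = (1 + 0.09 − 0.7)/(1.25 − 0.7) = 0.3900/0.5500 = 0.7091
Terminal stock prices: S_uuu = 244.1, S_uud = 136.7, S_udd = 76.56, S_ddd = 42.87
Terminal payoffs (K − S): max(-106.1, 0) = 0, max(1.281, 0) = 1.281, max(61.44, 0) = 61.44, max(95.12, 0) = 95.12
Node uu (S = 195.3): continuation = 1/1.09·[0.7091·0.0000 + 0.2909·1.2812] = 0.3420; exercise value = 0.0000 ≤ continuation, so V_uu = 0.3420
Node ud (S = 109.4): continuation = 1/1.09·[0.7091·1.2812 + 0.2909·61.4375] = 17.2305; exercise value = 28.6250 > continuation, so V_ud = 28.6250 (exercise)
Node dd (S = 61.25): continuation = 1/1.09·[0.7091·61.4375 + 0.2909·95.1250] = 65.3555; exercise value = 76.7500 > continuation, so V_dd = 76.7500 (exercise)
Node u (S = 156.2): continuation = 1/1.09·[0.7091·0.3420 + 0.2909·28.6250] = 7.8622; exercise value = 0.0000 ≤ continuation, so V_u = 7.8622
Node d (S = 87.5): continuation = 1/1.09·[0.7091·28.6250 + 0.2909·76.7500] = 39.1055; exercise value = 50.5000 > continuation, so V_d = 50.5000 (exercise)
Node 0 (S = 125): continuation = 1/1.09·[0.7091·7.8622 + 0.2909·50.5000] = 18.5926; exercise value = 13.0000 ≤ continuation, so V_0 = 18.5926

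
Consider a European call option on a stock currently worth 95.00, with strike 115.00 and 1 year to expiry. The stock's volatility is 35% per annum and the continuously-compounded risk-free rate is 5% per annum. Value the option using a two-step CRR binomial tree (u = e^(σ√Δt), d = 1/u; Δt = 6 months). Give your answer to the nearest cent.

9.29

CRR parameters: u = e^(σ√Δt) = e^(0.35·√0.5) = 1.2808, d = 1/u = 0.7808
Per-period rate: rΔt = 0.05·0.5 = 0.025, so R = e^0.025 = 1.0253
Risk-neutral probability p = (e^0.025 − 0.7808)/(1.2808 − 0.7808) = 0.2446/0.5000 = 0.4891
Terminal stock prices: S_uu = 155.8, S_ud = 95, S_dd = 57.91
Terminal payoffs (S − K): max(40.84, 0) = 40.84, max(-20, 0) = 0, max(-57.09, 0) = 0
Node u (S = 121.7): V_u = e^(−0.025)·[0.4891·40.8434 + 0.5109·0.0000] = 19.4820
Node d (S = 74.17): V_d = e^(−0.025)·[0.4891·0.0000 + 0.5109·0.0000] = 0.0000
Node 0 (S = 95): V_0 = e^(−0.025)·[0.4891·19.4820 + 0.5109·0.0000] = 9.2928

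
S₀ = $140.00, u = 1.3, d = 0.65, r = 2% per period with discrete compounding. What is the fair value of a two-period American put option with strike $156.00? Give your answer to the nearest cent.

$36.34

Risk-neutral probability p = (1 + 0.02 − 0.65)/(1.3 − 0.65) = 0.3700/0.6500 = 0.5692
Terminal stock prices: S_uu = 236.6, S_ud = 118.3, S_dd = 59.15
Terminal payoffs (K − S): max(-80.6, 0) = 0, max(37.7, 0) = 37.7, max(96.85, 0) = 96.85
Node u (S = 182): continuation = 1/1.02·[0.5692·0.0000 + 0.4308·37.7000] = 15.9216; exercise value = 0.0000 ≤ continuation, so V_u = 15.9216
Node d (S = 91): continuation = 1/1.02·[0.5692·37.7000 + 0.4308·96.8500] = 61.9412; exercise value = 65.0000 > continuation, so V_d = 65.0000 (exercise)
Node 0 (S = 140): continuation = 1/1.02·[0.5692·15.9216 + 0.4308·65.0000] = 36.3363; exercise value = 16.0000 ≤ continuation, so V_0 = 36.3363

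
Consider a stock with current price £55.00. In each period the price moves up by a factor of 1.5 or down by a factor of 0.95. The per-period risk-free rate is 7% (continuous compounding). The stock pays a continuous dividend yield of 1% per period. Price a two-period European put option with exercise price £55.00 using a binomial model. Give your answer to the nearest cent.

Per-period risk-free factor R = e^0.07 = 1.0725; dividend-adjusted growth = e^(0.07−0.01) = 1.0618.
Risk-neutral probability p = (1.0618 − 0.95)/(1.5 − 0.95) = 0.1118/0.5500 = 0.2033
Terminal stock prices: S_uu = 123.8, S_ud = 78.38, S_dd = 49.64
Terminal payoffs (K − S): max(-68.75, 0) = 0, max(-23.38, 0) = 0, max(5.363, 0) = 5.363
Node u (S = 82.5): V_u = e^(−0.07)·[0.2033·0.0000 + 0.7967·0.0000] = 0.0000
Node d (S = 52.25): V_d = e^(−0.07)·[0.2033·0.0000 + 0.7967·5.3625] = 3.9833
Node 0 (S = 55): V_0 = e^(−0.07)·[0.2033·0.0000 + 0.7967·3.9833] = 2.9588

£2.96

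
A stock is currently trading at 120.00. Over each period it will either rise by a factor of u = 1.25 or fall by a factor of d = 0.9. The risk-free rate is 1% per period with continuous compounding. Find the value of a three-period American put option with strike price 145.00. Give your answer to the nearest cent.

Risk-neutral probability p = (e^0.01 − 0.9)/(1.25 − 0.9) = 0.1101/0.3500 = 0.3144
Terminal stock prices: S_uuu = 234.4, S_uud = 168.8, S_udd = 121.5, S_ddd = 87.48
Terminal payoffs (K − S): max(-89.38, 0) = 0, max(-23.75, 0) = 0, max(23.5, 0) = 23.5, max(57.52, 0) = 57.52
Node uu (S = 187.5): continuation = e^(−0.01)·[0.3144·0.0000 + 0.6856·0.0000] = 0.0000; exercise value = 0.0000 ≤ continuation, so V_uu = 0.0000
Node ud (S = 135): continuation = e^(−0.01)·[0.3144·0.0000 + 0.6856·23.5000] = 15.9506; exercise value = 10.0000 ≤ continuation, so V_ud = 15.9506
Node dd (S = 97.2): continuation = e^(−0.01)·[0.3144·23.5000 + 0.6856·57.5200] = 46.3572; exercise value = 47.8000 > continuation, so V_dd = 47.8000 (exercise)
Node u (S = 150): continuation = e^(−0.01)·[0.3144·0.0000 + 0.6856·15.9506] = 10.8265; exercise value = 0.0000 ≤ continuation, so V_u = 10.8265
Node d (S = 108): continuation = e^(−0.01)·[0.3144·15.9506 + 0.6856·47.8000] = 37.4097; exercise value = 37.0000 ≤ continuation, so V_d = 37.4097
Node 0 (S = 120): continuation = e^(−0.01)·[0.3144·10.8265 + 0.6856·37.4097] = 28.7621; exercise value = 25.0000 ≤ continuation, so V_0 = 28.7621

28.76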